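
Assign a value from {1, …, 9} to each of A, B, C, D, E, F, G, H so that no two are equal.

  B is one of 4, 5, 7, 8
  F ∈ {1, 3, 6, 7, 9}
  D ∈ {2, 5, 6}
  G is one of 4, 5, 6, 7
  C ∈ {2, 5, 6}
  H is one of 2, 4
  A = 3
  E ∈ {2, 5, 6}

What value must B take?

A must be 3 (only option left). So F can't be 3.
C, D, E between them cover only {2, 5, 6} — a naked triple. Remove those values from B, F, G, H.
H has just one choice, so H = 4. Strike 4 from B, G.
G has just one choice, so G = 7. Eliminate 7 elsewhere: B, F.
So B = 8.

8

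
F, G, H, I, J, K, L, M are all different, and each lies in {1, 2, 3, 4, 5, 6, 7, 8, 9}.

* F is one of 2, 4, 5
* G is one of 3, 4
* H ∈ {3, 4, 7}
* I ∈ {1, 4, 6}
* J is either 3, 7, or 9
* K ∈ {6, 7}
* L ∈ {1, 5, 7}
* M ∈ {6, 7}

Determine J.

The 8 variables draw from only 8 values {1, 2, 3, 4, 5, 6, 7, 9}, so each is used; only F can be 2, hence F = 2.
The 7 still-open variables together cover exactly {1, 3, 4, 5, 6, 7, 9} — 7 values for 7 variables — and 5 appears only in L's list, so L = 5.
Among the 6 still-open variables, 1 fits only I (and all 6 values in {1, 3, 4, 6, 7, 9} must be used), so I = 1.
The 5 still-open variables together cover exactly {3, 4, 6, 7, 9} — 5 values for 5 variables — and 9 appears only in J's list, so J = 9.

9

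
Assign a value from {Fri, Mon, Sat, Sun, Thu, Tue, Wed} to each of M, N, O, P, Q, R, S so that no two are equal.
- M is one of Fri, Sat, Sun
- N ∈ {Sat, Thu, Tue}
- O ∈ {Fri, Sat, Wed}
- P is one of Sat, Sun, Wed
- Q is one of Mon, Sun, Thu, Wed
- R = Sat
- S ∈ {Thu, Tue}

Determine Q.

R has just one choice, so R = Sat. Remove Sat from M, N, O, P.
Among the 6 still-open variables, Mon fits only Q (and all 6 values in {Fri, Mon, Sun, Thu, Tue, Wed} must be used), so Q = Mon.

Mon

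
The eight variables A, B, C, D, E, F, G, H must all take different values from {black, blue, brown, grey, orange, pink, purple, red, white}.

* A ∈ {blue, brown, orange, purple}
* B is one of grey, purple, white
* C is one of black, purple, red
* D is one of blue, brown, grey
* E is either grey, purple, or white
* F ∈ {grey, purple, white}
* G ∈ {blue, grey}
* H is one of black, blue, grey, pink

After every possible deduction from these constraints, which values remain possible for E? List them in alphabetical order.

grey, purple, white

B, E, F share exactly the 3 values {grey, purple, white}; by pigeonhole those values go to them, so strike grey, purple, white from A, C, D, G, H.
G has just one choice, so G = blue. Remove blue from A, D, H.
That leaves D = brown. Strike brown from A.
A must be orange (only option left).
No further eliminations apply; E can still be any of grey, purple, white.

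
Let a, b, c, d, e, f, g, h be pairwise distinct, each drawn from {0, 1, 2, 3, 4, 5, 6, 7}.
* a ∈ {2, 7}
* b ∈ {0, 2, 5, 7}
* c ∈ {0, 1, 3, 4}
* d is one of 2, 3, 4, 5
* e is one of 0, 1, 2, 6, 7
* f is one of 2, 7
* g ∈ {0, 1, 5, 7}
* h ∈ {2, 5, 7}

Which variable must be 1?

g

Among the 8 variables, 6 fits only e (and all 8 values in {0, 1, 2, 3, 4, 5, 6, 7} must be used), so e = 6.
The 2 variables a and f are confined to {2, 7}, which locks those values in; drop them from b, d, g, h.
h has just one choice, so h = 5. So b, d, g can't be 5.
That leaves b = 0. Eliminate 0 elsewhere: c, g.
So 1 goes to g.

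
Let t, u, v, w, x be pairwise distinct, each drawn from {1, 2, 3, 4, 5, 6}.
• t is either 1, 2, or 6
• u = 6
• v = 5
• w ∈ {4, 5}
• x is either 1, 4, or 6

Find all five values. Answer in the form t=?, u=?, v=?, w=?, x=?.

u has just one choice, so u = 6. Remove 6 from t, x.
v has just one choice, so v = 5. Strike 5 from w.
w has just one choice, so w = 4. Strike 4 from x.
x's domain is down to {1}, so x = 1. Remove 1 from t.
That leaves t = 2.

t=2, u=6, v=5, w=4, x=1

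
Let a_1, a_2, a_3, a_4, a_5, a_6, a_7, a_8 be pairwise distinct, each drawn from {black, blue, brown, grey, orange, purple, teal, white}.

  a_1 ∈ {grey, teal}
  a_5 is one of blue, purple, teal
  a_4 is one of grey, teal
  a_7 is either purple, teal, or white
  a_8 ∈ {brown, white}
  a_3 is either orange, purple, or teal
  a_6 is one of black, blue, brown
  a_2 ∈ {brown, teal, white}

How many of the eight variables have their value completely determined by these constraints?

4

The 8 variables draw from only 8 values {black, blue, brown, grey, orange, purple, teal, white}, so each is used; only a_6 can be black, hence a_6 = black.
The 7 still-open variables draw from only 7 values {blue, brown, grey, orange, purple, teal, white}, so each is used; only a_5 can be blue, hence a_5 = blue.
The 6 still-open variables draw from only 6 values {brown, grey, orange, purple, teal, white}, so each is used; only a_3 can be orange, hence a_3 = orange.
The 5 still-open variables draw from only 5 values {brown, grey, purple, teal, white}, so each is used; only a_7 can be purple, hence a_7 = purple.
The 2 variables a_1 and a_4 are confined to {grey, teal}, which locks those values in; drop them from a_2.
Determined: a_3=orange, a_5=blue, a_6=black, a_7=purple. The other variables each still have more than one consistent value. That makes 4.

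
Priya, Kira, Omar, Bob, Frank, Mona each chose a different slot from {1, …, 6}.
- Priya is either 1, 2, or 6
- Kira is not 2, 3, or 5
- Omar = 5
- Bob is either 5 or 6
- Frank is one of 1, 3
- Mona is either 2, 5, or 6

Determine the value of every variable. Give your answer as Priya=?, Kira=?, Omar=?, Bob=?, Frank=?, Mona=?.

Priya=1, Kira=4, Omar=5, Bob=6, Frank=3, Mona=2

Omar's domain is down to {5}, so Omar = 5. So Bob, Mona can't be 5.
That leaves Bob = 6. Strike 6 from Priya, Kira, Mona.
That leaves Mona = 2. Remove 2 from Priya.
Priya's domain is down to {1}, so Priya = 1. So Kira, Frank can't be 1.
Kira's domain is down to {4}, so Kira = 4.
Frank must be 3 (only option left).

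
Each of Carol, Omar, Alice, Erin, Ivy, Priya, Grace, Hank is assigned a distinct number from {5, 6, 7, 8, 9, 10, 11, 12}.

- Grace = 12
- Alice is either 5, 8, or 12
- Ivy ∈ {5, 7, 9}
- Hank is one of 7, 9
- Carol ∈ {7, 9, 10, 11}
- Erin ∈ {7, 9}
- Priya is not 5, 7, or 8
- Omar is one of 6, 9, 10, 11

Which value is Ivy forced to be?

5

Grace's domain is down to {12}, so Grace = 12. Remove 12 from Alice, Priya.
The 7 still-open variables draw from only 7 values {5, 6, 7, 8, 9, 10, 11}, so each is used; only Alice can be 8, hence Alice = 8.
The 6 still-open variables draw from only 6 values {5, 6, 7, 9, 10, 11}, so each is used; only Ivy can be 5, hence Ivy = 5.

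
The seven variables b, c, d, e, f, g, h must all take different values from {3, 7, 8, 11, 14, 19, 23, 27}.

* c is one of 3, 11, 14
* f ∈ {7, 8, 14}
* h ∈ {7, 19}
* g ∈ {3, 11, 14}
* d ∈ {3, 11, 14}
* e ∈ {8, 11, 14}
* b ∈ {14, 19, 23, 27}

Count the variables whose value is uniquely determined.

3

c, d, g share exactly the 3 values {3, 11, 14}; by pigeonhole those values go to them, so strike 3, 11, 14 from b, e, f.
e has just one choice, so e = 8. So f can't be 8.
f's domain is down to {7}, so f = 7. Remove 7 from h.
h's domain is down to {19}, so h = 19. Remove 19 from b.
Determined: e=8, f=7, h=19. The other variables each still have more than one consistent value. That makes 3.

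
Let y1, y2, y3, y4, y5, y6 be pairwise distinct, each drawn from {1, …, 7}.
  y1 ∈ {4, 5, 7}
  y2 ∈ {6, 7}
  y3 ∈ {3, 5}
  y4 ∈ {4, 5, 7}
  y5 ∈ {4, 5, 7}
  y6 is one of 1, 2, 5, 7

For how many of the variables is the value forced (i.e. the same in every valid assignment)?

y1, y4, y5 share exactly the 3 values {4, 5, 7}; by pigeonhole those values go to them, so strike 4, 5, 7 from y2, y3, y6.
y2's domain is down to {6}, so y2 = 6.
That leaves y3 = 3.
Determined: y2=6, y3=3. The other variables each still have more than one consistent value. That makes 2.

2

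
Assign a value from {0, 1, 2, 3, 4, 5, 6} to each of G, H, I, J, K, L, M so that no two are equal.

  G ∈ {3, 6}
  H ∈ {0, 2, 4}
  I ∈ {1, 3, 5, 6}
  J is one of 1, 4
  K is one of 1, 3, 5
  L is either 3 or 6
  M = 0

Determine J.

4

M's domain is down to {0}, so M = 0. Strike 0 from H.
Among the 6 still-open variables, 2 fits only H (and all 6 values in {1, 2, 3, 4, 5, 6} must be used), so H = 2.
Among the 5 still-open variables, 4 fits only J (and all 5 values in {1, 3, 4, 5, 6} must be used), so J = 4.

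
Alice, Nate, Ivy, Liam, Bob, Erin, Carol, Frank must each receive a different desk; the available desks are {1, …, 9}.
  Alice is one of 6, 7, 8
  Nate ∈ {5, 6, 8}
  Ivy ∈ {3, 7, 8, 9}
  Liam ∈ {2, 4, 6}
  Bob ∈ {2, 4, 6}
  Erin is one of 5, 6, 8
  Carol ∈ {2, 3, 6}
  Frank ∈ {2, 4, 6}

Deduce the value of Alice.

7

Among the 8 variables, 9 fits only Ivy (and all 8 values in {2, 3, 4, 5, 6, 7, 8, 9} must be used), so Ivy = 9.
The 7 still-open variables together cover exactly {2, 3, 4, 5, 6, 7, 8} — 7 values for 7 variables — and 3 appears only in Carol's list, so Carol = 3.
Among the 6 still-open variables, 7 fits only Alice (and all 6 values in {2, 4, 5, 6, 7, 8} must be used), so Alice = 7.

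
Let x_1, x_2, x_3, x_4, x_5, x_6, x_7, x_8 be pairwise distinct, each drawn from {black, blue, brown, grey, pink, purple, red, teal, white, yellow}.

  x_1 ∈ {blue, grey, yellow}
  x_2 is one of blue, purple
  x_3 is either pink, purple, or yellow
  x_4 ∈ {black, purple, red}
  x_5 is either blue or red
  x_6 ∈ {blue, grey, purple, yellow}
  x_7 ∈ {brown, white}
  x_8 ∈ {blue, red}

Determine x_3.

pink

x_5 and x_8 between them cover only {blue, red} — a naked pair. Remove those values from x_1, x_2, x_4, x_6.
That leaves x_2 = purple. So x_3, x_4, x_6 can't be purple.
x_4 has just one choice, so x_4 = black.
x_1 and x_6 between them cover only {grey, yellow} — a naked pair. Remove those values from x_3.
So x_3 = pink.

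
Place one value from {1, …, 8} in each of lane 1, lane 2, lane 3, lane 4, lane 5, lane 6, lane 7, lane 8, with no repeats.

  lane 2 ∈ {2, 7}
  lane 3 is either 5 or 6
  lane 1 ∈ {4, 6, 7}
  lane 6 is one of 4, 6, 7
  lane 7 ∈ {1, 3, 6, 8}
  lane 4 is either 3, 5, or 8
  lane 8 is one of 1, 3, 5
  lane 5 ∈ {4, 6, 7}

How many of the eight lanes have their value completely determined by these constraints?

The 8 variables draw from only 8 values {1, 2, 3, 4, 5, 6, 7, 8}, so each is used; only lane 2 can be 2, hence lane 2 = 2.
lane 1, lane 5, lane 6 share exactly the 3 values {4, 6, 7}; by pigeonhole those values go to them, so strike 4, 6, 7 from lane 3, lane 7.
lane 3 has just one choice, so lane 3 = 5. So lane 4, lane 8 can't be 5.
Determined: lane 2=2, lane 3=5. The other lanes each still have more than one consistent value. That makes 2.

2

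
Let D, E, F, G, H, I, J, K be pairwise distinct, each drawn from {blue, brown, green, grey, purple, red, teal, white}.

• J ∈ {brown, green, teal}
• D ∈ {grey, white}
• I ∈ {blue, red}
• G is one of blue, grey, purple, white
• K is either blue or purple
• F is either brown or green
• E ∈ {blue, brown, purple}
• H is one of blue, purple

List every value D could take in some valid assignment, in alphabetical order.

grey, white

Among the 8 variables, red fits only I (and all 8 values in {blue, brown, green, grey, purple, red, teal, white} must be used), so I = red.
The 7 still-open variables draw from only 7 values {blue, brown, green, grey, purple, teal, white}, so each is used; only J can be teal, hence J = teal.
The 6 still-open variables together cover exactly {blue, brown, green, grey, purple, white} — 6 values for 6 variables — and green appears only in F's list, so F = green.
Among the 5 still-open variables, brown fits only E (and all 5 values in {blue, brown, grey, purple, white} must be used), so E = brown.
H and K between them cover only {blue, purple} — a naked pair. Remove those values from G.
No further eliminations apply; D can still be any of grey, white.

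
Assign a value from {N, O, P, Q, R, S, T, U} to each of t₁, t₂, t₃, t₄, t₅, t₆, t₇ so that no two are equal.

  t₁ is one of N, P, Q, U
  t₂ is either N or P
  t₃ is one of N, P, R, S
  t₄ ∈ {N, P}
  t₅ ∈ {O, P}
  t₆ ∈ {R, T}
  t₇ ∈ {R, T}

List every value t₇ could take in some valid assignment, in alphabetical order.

R, T

t₂ and t₄ share exactly the 2 values {N, P}; by pigeonhole those values go to them, so strike N, P from t₁, t₃, t₅.
t₅ has just one choice, so t₅ = O.
The 2 variables t₆ and t₇ are confined to {R, T}, which locks those values in; drop them from t₃.
t₃'s domain is down to {S}, so t₃ = S.
No further eliminations apply; t₇ can still be any of R, T.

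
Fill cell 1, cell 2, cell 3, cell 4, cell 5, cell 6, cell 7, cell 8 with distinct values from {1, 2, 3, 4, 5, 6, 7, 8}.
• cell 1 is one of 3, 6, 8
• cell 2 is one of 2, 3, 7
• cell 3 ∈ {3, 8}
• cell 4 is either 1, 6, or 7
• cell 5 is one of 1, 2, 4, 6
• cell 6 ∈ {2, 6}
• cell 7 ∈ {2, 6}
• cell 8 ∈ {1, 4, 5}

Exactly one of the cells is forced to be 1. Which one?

The 8 variables draw from only 8 values {1, 2, 3, 4, 5, 6, 7, 8}, so each is used; only cell 8 can be 5, hence cell 8 = 5.
The 7 still-open variables draw from only 7 values {1, 2, 3, 4, 6, 7, 8}, so each is used; only cell 5 can be 4, hence cell 5 = 4.
The 6 still-open variables draw from only 6 values {1, 2, 3, 6, 7, 8}, so each is used; only cell 4 can be 1, hence cell 4 = 1.

cell 4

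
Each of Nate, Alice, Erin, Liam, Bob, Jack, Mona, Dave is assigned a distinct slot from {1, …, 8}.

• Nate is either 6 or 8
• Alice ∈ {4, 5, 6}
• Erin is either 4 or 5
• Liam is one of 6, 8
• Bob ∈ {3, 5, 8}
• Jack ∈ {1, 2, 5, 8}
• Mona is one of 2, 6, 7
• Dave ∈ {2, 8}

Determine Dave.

2

The 8 variables together cover exactly {1, 2, 3, 4, 5, 6, 7, 8} — 8 values for 8 variables — and 1 appears only in Jack's list, so Jack = 1.
The 7 still-open variables together cover exactly {2, 3, 4, 5, 6, 7, 8} — 7 values for 7 variables — and 3 appears only in Bob's list, so Bob = 3.
Among the 6 still-open variables, 7 fits only Mona (and all 6 values in {2, 4, 5, 6, 7, 8} must be used), so Mona = 7.
The 5 still-open variables together cover exactly {2, 4, 5, 6, 8} — 5 values for 5 variables — and 2 appears only in Dave's list, so Dave = 2.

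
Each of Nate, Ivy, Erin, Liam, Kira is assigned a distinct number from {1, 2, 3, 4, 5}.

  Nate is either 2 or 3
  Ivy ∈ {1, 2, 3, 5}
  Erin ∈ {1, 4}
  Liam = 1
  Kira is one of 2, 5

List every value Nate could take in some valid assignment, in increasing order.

2, 3

Liam must be 1 (only option left). So Ivy, Erin can't be 1.
Erin has just one choice, so Erin = 4.
No further eliminations apply; Nate can still be any of 2, 3.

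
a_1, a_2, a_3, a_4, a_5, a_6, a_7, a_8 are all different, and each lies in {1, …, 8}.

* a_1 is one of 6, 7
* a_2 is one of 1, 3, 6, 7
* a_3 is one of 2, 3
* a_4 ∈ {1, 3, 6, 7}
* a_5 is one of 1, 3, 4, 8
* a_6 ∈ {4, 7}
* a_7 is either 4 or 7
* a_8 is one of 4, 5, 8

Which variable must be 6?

Among the 8 variables, 2 fits only a_3 (and all 8 values in {1, 2, 3, 4, 5, 6, 7, 8} must be used), so a_3 = 2.
Among the 7 still-open variables, 5 fits only a_8 (and all 7 values in {1, 3, 4, 5, 6, 7, 8} must be used), so a_8 = 5.
Among the 6 still-open variables, 8 fits only a_5 (and all 6 values in {1, 3, 4, 6, 7, 8} must be used), so a_5 = 8.
a_6 and a_7 between them cover only {4, 7} — a naked pair. Remove those values from a_1, a_2, a_4.
So 6 goes to a_1.

a_1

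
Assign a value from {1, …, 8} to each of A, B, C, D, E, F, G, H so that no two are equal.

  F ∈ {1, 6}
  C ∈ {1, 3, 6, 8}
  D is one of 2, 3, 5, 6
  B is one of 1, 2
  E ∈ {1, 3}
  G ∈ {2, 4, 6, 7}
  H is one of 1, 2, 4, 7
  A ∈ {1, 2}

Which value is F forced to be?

The 8 variables draw from only 8 values {1, 2, 3, 4, 5, 6, 7, 8}, so each is used; only D can be 5, hence D = 5.
The 7 still-open variables draw from only 7 values {1, 2, 3, 4, 6, 7, 8}, so each is used; only C can be 8, hence C = 8.
The 6 still-open variables together cover exactly {1, 2, 3, 4, 6, 7} — 6 values for 6 variables — and 3 appears only in E's list, so E = 3.
The 2 variables A and B are confined to {1, 2}, which locks those values in; drop them from F, G, H.
So F = 6.

6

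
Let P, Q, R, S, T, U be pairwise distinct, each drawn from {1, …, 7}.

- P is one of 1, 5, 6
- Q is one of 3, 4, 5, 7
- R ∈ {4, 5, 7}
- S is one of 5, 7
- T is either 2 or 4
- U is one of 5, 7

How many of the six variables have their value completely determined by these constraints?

S and U between them cover only {5, 7} — a naked pair. Remove those values from P, Q, R.
That leaves R = 4. Eliminate 4 elsewhere: Q, T.
T's domain is down to {2}, so T = 2.
Q must be 3 (only option left).
Determined: Q=3, R=4, T=2. The other variables each still have more than one consistent value. That makes 3.

3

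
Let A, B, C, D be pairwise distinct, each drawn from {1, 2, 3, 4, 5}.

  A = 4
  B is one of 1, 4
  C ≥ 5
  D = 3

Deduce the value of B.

1

A must be 4 (only option left). Remove 4 from B.
So B = 1.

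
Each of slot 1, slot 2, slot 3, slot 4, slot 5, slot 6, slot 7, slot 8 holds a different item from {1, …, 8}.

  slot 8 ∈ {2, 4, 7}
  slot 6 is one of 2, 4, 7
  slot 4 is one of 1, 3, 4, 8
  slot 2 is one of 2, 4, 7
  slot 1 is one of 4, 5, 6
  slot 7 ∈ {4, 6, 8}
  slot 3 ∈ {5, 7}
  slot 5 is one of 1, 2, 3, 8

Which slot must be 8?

slot 7

slot 2, slot 6, slot 8 share exactly the 3 values {2, 4, 7}; by pigeonhole those values go to them, so strike 2, 4, 7 from slot 1, slot 3, slot 4, slot 5, slot 7.
slot 3 must be 5 (only option left). Eliminate 5 elsewhere: slot 1.
That leaves slot 1 = 6. Strike 6 from slot 7.
So 8 goes to slot 7.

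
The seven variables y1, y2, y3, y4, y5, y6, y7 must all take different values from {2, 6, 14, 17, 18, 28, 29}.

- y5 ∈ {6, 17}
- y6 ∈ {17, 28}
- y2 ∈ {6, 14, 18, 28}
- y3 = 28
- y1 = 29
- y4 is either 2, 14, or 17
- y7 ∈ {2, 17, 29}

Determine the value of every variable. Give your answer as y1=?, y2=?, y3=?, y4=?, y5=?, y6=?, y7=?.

y1=29, y2=18, y3=28, y4=14, y5=6, y6=17, y7=2

y1 has just one choice, so y1 = 29. Eliminate 29 elsewhere: y7.
That leaves y3 = 28. Remove 28 from y2, y6.
y6 must be 17 (only option left). Strike 17 from y4, y5, y7.
y7 must be 2 (only option left). Eliminate 2 elsewhere: y4.
y4 must be 14 (only option left). So y2 can't be 14.
y5's domain is down to {6}, so y5 = 6. Remove 6 from y2.
y2 must be 18 (only option left).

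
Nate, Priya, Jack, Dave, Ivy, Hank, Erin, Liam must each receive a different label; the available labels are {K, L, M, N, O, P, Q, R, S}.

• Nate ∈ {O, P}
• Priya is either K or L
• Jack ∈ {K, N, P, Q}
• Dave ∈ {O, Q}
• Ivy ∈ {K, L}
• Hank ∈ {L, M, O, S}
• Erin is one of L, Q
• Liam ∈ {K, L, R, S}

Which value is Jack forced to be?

N

Priya and Ivy share exactly the 2 values {K, L}; by pigeonhole those values go to them, so strike K, L from Jack, Hank, Erin, Liam.
Erin has just one choice, so Erin = Q. Remove Q from Jack, Dave.
Dave's domain is down to {O}, so Dave = O. So Nate, Hank can't be O.
Nate has just one choice, so Nate = P. Strike P from Jack.
So Jack = N.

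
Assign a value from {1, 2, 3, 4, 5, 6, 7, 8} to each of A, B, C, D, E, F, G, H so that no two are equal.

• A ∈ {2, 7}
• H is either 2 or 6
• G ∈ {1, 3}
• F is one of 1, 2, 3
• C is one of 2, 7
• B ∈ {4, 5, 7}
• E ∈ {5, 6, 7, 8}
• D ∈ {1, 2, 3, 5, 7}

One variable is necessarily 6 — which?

The 8 variables together cover exactly {1, 2, 3, 4, 5, 6, 7, 8} — 8 values for 8 variables — and 4 appears only in B's list, so B = 4.
Among the 7 still-open variables, 8 fits only E (and all 7 values in {1, 2, 3, 5, 6, 7, 8} must be used), so E = 8.
The 6 still-open variables together cover exactly {1, 2, 3, 5, 6, 7} — 6 values for 6 variables — and 5 appears only in D's list, so D = 5.
The 5 still-open variables together cover exactly {1, 2, 3, 6, 7} — 5 values for 5 variables — and 6 appears only in H's list, so H = 6.

H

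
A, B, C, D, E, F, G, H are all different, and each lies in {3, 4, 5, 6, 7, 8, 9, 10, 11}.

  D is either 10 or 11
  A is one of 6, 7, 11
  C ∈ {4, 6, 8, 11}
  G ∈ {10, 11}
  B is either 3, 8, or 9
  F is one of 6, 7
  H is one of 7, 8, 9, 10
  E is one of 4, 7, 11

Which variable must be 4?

The 8 variables together cover exactly {3, 4, 6, 7, 8, 9, 10, 11} — 8 values for 8 variables — and 3 appears only in B's list, so B = 3.
The 7 still-open variables together cover exactly {4, 6, 7, 8, 9, 10, 11} — 7 values for 7 variables — and 9 appears only in H's list, so H = 9.
The 6 still-open variables draw from only 6 values {4, 6, 7, 8, 10, 11}, so each is used; only C can be 8, hence C = 8.
The 5 still-open variables draw from only 5 values {4, 6, 7, 10, 11}, so each is used; only E can be 4, hence E = 4.

E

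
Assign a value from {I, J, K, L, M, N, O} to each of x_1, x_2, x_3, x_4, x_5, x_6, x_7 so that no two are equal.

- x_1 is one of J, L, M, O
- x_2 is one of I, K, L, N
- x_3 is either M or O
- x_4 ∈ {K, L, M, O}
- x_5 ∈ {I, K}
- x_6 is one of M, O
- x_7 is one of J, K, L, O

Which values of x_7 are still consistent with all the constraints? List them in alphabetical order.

The 7 variables draw from only 7 values {I, J, K, L, M, N, O}, so each is used; only x_2 can be N, hence x_2 = N.
The 6 still-open variables together cover exactly {I, J, K, L, M, O} — 6 values for 6 variables — and I appears only in x_5's list, so x_5 = I.
x_3 and x_6 share exactly the 2 values {M, O}; by pigeonhole those values go to them, so strike M, O from x_1, x_4, x_7.
No further eliminations apply; x_7 can still be any of J, K, L.

J, K, L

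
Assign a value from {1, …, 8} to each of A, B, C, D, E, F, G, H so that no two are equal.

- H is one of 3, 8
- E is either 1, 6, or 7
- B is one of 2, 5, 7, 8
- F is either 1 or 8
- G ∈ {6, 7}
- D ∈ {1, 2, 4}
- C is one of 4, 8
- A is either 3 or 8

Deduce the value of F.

The 8 variables draw from only 8 values {1, 2, 3, 4, 5, 6, 7, 8}, so each is used; only B can be 5, hence B = 5.
The 7 still-open variables together cover exactly {1, 2, 3, 4, 6, 7, 8} — 7 values for 7 variables — and 2 appears only in D's list, so D = 2.
Among the 6 still-open variables, 4 fits only C (and all 6 values in {1, 3, 4, 6, 7, 8} must be used), so C = 4.
A and H share exactly the 2 values {3, 8}; by pigeonhole those values go to them, so strike 3, 8 from F.
So F = 1.

1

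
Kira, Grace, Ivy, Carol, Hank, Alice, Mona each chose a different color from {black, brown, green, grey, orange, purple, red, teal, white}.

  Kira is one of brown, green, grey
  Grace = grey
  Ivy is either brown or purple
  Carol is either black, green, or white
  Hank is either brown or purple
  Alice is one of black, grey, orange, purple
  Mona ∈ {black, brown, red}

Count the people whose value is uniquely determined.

2

Grace has just one choice, so Grace = grey. Remove grey from Kira, Alice.
Ivy and Hank between them cover only {brown, purple} — a naked pair. Remove those values from Kira, Alice, Mona.
That leaves Kira = green. Remove green from Carol.
Determined: Kira=green, Grace=grey. The other people each still have more than one consistent value. That makes 2.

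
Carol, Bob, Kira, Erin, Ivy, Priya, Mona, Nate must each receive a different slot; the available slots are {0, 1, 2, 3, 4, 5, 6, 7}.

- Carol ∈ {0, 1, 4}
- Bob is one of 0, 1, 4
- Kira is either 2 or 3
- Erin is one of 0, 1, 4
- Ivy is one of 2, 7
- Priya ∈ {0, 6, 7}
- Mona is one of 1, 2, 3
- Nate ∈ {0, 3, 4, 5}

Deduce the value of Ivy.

7

Among the 8 variables, 5 fits only Nate (and all 8 values in {0, 1, 2, 3, 4, 5, 6, 7} must be used), so Nate = 5.
The 7 still-open variables together cover exactly {0, 1, 2, 3, 4, 6, 7} — 7 values for 7 variables — and 6 appears only in Priya's list, so Priya = 6.
Among the 6 still-open variables, 7 fits only Ivy (and all 6 values in {0, 1, 2, 3, 4, 7} must be used), so Ivy = 7.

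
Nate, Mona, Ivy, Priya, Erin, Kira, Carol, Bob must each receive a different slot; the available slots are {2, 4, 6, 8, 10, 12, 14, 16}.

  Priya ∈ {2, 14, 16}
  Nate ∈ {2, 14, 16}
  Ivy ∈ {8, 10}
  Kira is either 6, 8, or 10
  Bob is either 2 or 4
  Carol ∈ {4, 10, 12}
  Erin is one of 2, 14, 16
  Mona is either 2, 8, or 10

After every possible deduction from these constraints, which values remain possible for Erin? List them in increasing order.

2, 14, 16

Among the 8 variables, 6 fits only Kira (and all 8 values in {2, 4, 6, 8, 10, 12, 14, 16} must be used), so Kira = 6.
The 7 still-open variables together cover exactly {2, 4, 8, 10, 12, 14, 16} — 7 values for 7 variables — and 12 appears only in Carol's list, so Carol = 12.
Among the 6 still-open variables, 4 fits only Bob (and all 6 values in {2, 4, 8, 10, 14, 16} must be used), so Bob = 4.
The 3 variables Nate, Priya, Erin are confined to {2, 14, 16}, which locks those values in; drop them from Mona.
No further eliminations apply; Erin can still be any of 2, 14, 16.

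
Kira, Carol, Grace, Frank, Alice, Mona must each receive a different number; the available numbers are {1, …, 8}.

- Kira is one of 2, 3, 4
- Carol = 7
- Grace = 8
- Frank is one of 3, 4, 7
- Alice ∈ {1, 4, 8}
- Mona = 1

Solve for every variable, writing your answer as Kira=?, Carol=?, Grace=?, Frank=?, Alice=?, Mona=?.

Carol's domain is down to {7}, so Carol = 7. Remove 7 from Frank.
Grace's domain is down to {8}, so Grace = 8. Strike 8 from Alice.
Mona's domain is down to {1}, so Mona = 1. Eliminate 1 elsewhere: Alice.
Alice has just one choice, so Alice = 4. Strike 4 from Kira, Frank.
That leaves Frank = 3. Strike 3 from Kira.
Kira's domain is down to {2}, so Kira = 2.

Kira=2, Carol=7, Grace=8, Frank=3, Alice=4, Mona=1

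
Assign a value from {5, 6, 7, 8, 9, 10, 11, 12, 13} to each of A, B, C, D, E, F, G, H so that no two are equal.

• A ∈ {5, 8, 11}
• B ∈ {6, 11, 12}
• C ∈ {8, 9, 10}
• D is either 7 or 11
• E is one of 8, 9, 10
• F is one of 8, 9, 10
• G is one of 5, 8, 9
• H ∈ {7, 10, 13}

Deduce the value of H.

C, E, F share exactly the 3 values {8, 9, 10}; by pigeonhole those values go to them, so strike 8, 9, 10 from A, G, H.
That leaves G = 5. So A can't be 5.
A has just one choice, so A = 11. Strike 11 from B, D.
That leaves D = 7. Strike 7 from H.
So H = 13.

13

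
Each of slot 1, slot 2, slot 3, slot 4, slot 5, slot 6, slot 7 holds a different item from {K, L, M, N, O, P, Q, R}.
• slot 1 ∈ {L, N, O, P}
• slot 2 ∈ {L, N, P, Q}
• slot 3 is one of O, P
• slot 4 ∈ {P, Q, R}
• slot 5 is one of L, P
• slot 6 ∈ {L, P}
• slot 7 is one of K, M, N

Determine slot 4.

R

slot 5 and slot 6 share exactly the 2 values {L, P}; by pigeonhole those values go to them, so strike L, P from slot 1, slot 2, slot 3, slot 4.
That leaves slot 3 = O. So slot 1 can't be O.
slot 1 has just one choice, so slot 1 = N. Strike N from slot 2, slot 7.
slot 2 must be Q (only option left). Remove Q from slot 4.
So slot 4 = R.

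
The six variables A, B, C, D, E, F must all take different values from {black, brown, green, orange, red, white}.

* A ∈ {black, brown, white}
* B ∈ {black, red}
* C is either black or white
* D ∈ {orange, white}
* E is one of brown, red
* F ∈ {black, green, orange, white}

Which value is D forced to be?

The 6 variables together cover exactly {black, brown, green, orange, red, white} — 6 values for 6 variables — and green appears only in F's list, so F = green.
The 5 still-open variables draw from only 5 values {black, brown, orange, red, white}, so each is used; only D can be orange, hence D = orange.

orange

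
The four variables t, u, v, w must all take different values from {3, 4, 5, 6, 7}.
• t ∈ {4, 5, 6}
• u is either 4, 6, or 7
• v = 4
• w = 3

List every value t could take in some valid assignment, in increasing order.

5, 6

v's domain is down to {4}, so v = 4. Eliminate 4 elsewhere: t, u.
w has just one choice, so w = 3.
No further eliminations apply; t can still be any of 5, 6.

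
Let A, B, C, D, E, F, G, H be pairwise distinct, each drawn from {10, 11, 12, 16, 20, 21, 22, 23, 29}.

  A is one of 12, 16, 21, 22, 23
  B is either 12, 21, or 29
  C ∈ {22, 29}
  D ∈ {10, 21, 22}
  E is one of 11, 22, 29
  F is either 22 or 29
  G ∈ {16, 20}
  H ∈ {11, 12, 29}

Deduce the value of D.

C and F share exactly the 2 values {22, 29}; by pigeonhole those values go to them, so strike 22, 29 from A, B, D, E, H.
E's domain is down to {11}, so E = 11. Remove 11 from H.
H must be 12 (only option left). So A, B can't be 12.
That leaves B = 21. So A, D can't be 21.
So D = 10.

10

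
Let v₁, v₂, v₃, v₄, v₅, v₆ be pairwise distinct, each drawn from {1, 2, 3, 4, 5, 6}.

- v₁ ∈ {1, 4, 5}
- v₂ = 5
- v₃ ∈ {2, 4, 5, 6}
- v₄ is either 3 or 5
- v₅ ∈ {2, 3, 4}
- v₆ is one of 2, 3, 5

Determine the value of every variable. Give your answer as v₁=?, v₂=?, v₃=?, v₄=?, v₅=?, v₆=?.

v₁=1, v₂=5, v₃=6, v₄=3, v₅=4, v₆=2

v₂'s domain is down to {5}, so v₂ = 5. Eliminate 5 elsewhere: v₁, v₃, v₄, v₆.
v₄ has just one choice, so v₄ = 3. Strike 3 from v₅, v₆.
v₆'s domain is down to {2}, so v₆ = 2. Eliminate 2 elsewhere: v₃, v₅.
That leaves v₅ = 4. Strike 4 from v₁, v₃.
v₁ must be 1 (only option left).
v₃ must be 6 (only option left).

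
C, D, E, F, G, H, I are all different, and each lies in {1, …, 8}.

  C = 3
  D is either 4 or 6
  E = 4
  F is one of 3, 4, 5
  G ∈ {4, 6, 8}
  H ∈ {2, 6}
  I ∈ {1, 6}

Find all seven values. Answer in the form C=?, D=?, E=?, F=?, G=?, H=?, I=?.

C=3, D=6, E=4, F=5, G=8, H=2, I=1

C must be 3 (only option left). Remove 3 from F.
That leaves E = 4. So D, F, G can't be 4.
F's domain is down to {5}, so F = 5.
D has just one choice, so D = 6. Strike 6 from G, H, I.
G's domain is down to {8}, so G = 8.
H must be 2 (only option left).
I's domain is down to {1}, so I = 1.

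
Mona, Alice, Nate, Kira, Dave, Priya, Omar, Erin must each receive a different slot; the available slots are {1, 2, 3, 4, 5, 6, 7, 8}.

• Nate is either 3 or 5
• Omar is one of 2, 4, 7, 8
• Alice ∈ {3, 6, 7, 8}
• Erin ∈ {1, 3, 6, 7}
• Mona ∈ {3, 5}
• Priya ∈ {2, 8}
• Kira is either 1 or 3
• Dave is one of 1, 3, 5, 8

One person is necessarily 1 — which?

Kira

Among the 8 variables, 4 fits only Omar (and all 8 values in {1, 2, 3, 4, 5, 6, 7, 8} must be used), so Omar = 4.
Among the 7 still-open variables, 2 fits only Priya (and all 7 values in {1, 2, 3, 5, 6, 7, 8} must be used), so Priya = 2.
Mona and Nate between them cover only {3, 5} — a naked pair. Remove those values from Alice, Kira, Dave, Erin.
So 1 goes to Kira.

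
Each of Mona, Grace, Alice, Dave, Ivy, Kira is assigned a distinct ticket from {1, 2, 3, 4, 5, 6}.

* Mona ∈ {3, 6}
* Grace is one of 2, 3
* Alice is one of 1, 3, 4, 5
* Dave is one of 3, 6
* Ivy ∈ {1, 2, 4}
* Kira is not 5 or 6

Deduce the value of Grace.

2

Among the 6 variables, 5 fits only Alice (and all 6 values in {1, 2, 3, 4, 5, 6} must be used), so Alice = 5.
Mona and Dave share exactly the 2 values {3, 6}; by pigeonhole those values go to them, so strike 3, 6 from Grace, Kira.
So Grace = 2.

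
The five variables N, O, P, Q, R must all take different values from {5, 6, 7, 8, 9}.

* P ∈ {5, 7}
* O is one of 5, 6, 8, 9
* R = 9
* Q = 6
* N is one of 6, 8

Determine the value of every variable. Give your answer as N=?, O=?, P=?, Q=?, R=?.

Q has just one choice, so Q = 6. Strike 6 from N, O.
R's domain is down to {9}, so R = 9. So O can't be 9.
N must be 8 (only option left). Remove 8 from O.
That leaves O = 5. So P can't be 5.
P's domain is down to {7}, so P = 7.

N=8, O=5, P=7, Q=6, R=9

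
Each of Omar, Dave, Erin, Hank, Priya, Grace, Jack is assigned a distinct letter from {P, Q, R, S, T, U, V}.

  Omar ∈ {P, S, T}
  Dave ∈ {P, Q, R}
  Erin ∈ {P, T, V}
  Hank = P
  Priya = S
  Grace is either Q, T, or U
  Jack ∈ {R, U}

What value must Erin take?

V

Hank has just one choice, so Hank = P. Eliminate P elsewhere: Omar, Dave, Erin.
Priya's domain is down to {S}, so Priya = S. Strike S from Omar.
Omar's domain is down to {T}, so Omar = T. Strike T from Erin, Grace.
So Erin = V.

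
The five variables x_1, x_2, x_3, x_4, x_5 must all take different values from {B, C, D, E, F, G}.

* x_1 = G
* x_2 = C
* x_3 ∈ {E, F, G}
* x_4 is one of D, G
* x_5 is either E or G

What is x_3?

F

x_1's domain is down to {G}, so x_1 = G. So x_3, x_4, x_5 can't be G.
x_2 must be C (only option left).
x_4's domain is down to {D}, so x_4 = D.
x_5 has just one choice, so x_5 = E. Eliminate E elsewhere: x_3.
So x_3 = F.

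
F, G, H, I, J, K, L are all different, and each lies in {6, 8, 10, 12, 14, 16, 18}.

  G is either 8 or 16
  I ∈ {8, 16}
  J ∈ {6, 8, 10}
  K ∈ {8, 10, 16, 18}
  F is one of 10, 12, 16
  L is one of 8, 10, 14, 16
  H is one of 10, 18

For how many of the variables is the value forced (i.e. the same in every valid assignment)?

The 7 variables together cover exactly {6, 8, 10, 12, 14, 16, 18} — 7 values for 7 variables — and 6 appears only in J's list, so J = 6.
The 6 still-open variables draw from only 6 values {8, 10, 12, 14, 16, 18}, so each is used; only F can be 12, hence F = 12.
The 5 still-open variables draw from only 5 values {8, 10, 14, 16, 18}, so each is used; only L can be 14, hence L = 14.
The 2 variables G and I are confined to {8, 16}, which locks those values in; drop them from K.
Determined: F=12, J=6, L=14. The other variables each still have more than one consistent value. That makes 3.

3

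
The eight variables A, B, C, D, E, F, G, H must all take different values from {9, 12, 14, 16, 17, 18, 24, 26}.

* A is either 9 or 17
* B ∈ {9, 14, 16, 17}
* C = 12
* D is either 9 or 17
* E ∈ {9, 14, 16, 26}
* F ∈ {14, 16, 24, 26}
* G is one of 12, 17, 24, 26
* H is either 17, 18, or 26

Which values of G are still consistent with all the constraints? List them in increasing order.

24, 26

C's domain is down to {12}, so C = 12. Strike 12 from G.
Among the 7 still-open variables, 18 fits only H (and all 7 values in {9, 14, 16, 17, 18, 24, 26} must be used), so H = 18.
The 2 variables A and D are confined to {9, 17}, which locks those values in; drop them from B, E, G.
No further eliminations apply; G can still be any of 24, 26.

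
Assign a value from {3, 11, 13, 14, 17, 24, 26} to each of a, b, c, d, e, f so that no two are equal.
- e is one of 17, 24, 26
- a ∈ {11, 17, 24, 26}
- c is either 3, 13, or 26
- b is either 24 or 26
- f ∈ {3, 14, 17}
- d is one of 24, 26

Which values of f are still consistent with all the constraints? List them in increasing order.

b and d share exactly the 2 values {24, 26}; by pigeonhole those values go to them, so strike 24, 26 from a, c, e.
e's domain is down to {17}, so e = 17. Remove 17 from a, f.
That leaves a = 11.
No further eliminations apply; f can still be any of 3, 14.

3, 14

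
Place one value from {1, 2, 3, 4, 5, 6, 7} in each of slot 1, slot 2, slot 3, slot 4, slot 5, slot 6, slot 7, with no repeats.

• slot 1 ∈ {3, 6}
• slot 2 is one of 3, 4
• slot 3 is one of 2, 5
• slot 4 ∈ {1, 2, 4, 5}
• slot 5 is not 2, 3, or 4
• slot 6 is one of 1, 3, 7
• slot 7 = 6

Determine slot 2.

4

slot 7's domain is down to {6}, so slot 7 = 6. Remove 6 from slot 1, slot 5.
slot 1 has just one choice, so slot 1 = 3. Remove 3 from slot 2, slot 6.
So slot 2 = 4.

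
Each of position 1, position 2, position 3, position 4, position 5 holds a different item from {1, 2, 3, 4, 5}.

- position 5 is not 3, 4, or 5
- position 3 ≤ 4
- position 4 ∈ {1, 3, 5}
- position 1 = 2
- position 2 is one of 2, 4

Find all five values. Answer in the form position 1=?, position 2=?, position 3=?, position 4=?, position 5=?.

position 1=2, position 2=4, position 3=3, position 4=5, position 5=1

position 1's domain is down to {2}, so position 1 = 2. Eliminate 2 elsewhere: position 2, position 3, position 5.
position 2's domain is down to {4}, so position 2 = 4. Remove 4 from position 3.
That leaves position 5 = 1. Eliminate 1 elsewhere: position 3, position 4.
position 3's domain is down to {3}, so position 3 = 3. Remove 3 from position 4.
That leaves position 4 = 5.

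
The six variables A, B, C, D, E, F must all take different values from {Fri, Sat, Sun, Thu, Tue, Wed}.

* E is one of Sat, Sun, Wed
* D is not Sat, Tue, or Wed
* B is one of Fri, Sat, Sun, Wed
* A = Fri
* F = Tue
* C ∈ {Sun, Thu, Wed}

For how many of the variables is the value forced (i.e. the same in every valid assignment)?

A has just one choice, so A = Fri. Strike Fri from B, D.
That leaves F = Tue.
Determined: A=Fri, F=Tue. The other variables each still have more than one consistent value. That makes 2.

2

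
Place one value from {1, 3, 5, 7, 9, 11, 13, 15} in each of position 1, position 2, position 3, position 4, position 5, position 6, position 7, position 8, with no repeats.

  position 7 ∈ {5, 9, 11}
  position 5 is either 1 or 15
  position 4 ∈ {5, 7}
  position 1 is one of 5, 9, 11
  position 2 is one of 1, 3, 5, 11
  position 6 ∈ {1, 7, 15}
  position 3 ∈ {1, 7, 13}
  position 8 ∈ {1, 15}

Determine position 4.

The 8 variables together cover exactly {1, 3, 5, 7, 9, 11, 13, 15} — 8 values for 8 variables — and 3 appears only in position 2's list, so position 2 = 3.
The 7 still-open variables draw from only 7 values {1, 5, 7, 9, 11, 13, 15}, so each is used; only position 3 can be 13, hence position 3 = 13.
The 2 variables position 5 and position 8 are confined to {1, 15}, which locks those values in; drop them from position 6.
That leaves position 6 = 7. Eliminate 7 elsewhere: position 4.
So position 4 = 5.

5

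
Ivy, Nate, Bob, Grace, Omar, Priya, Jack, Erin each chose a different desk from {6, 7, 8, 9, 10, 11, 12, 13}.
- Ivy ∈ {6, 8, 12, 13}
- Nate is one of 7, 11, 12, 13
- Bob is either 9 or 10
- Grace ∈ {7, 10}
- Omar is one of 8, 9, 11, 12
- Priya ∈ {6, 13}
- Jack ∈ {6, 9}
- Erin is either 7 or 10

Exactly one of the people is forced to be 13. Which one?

Grace and Erin between them cover only {7, 10} — a naked pair. Remove those values from Nate, Bob.
That leaves Bob = 9. So Omar, Jack can't be 9.
That leaves Jack = 6. So Ivy, Priya can't be 6.
So 13 goes to Priya.

Priya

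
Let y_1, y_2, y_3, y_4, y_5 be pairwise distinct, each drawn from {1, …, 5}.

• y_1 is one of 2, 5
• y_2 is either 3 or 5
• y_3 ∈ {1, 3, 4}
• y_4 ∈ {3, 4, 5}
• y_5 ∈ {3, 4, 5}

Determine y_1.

The 5 variables together cover exactly {1, 2, 3, 4, 5} — 5 values for 5 variables — and 1 appears only in y_3's list, so y_3 = 1.
The 4 still-open variables together cover exactly {2, 3, 4, 5} — 4 values for 4 variables — and 2 appears only in y_1's list, so y_1 = 2.

2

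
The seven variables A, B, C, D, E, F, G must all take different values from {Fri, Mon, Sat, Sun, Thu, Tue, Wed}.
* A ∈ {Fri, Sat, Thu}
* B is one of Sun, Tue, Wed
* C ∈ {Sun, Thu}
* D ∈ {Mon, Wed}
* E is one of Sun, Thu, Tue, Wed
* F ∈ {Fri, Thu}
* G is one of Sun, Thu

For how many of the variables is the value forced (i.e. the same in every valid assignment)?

3

The 7 variables together cover exactly {Fri, Mon, Sat, Sun, Thu, Tue, Wed} — 7 values for 7 variables — and Mon appears only in D's list, so D = Mon.
The 6 still-open variables together cover exactly {Fri, Sat, Sun, Thu, Tue, Wed} — 6 values for 6 variables — and Sat appears only in A's list, so A = Sat.
Among the 5 still-open variables, Fri fits only F (and all 5 values in {Fri, Sun, Thu, Tue, Wed} must be used), so F = Fri.
C and G between them cover only {Sun, Thu} — a naked pair. Remove those values from B, E.
Determined: A=Sat, D=Mon, F=Fri. The other variables each still have more than one consistent value. That makes 3.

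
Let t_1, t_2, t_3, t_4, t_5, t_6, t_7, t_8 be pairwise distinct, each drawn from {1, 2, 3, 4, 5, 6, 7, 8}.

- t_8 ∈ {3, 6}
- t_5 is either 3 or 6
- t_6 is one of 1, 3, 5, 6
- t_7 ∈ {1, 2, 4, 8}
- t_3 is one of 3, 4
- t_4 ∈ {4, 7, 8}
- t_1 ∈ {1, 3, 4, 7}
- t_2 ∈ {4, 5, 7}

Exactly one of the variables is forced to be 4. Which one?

t_3

The 8 variables draw from only 8 values {1, 2, 3, 4, 5, 6, 7, 8}, so each is used; only t_7 can be 2, hence t_7 = 2.
The 7 still-open variables together cover exactly {1, 3, 4, 5, 6, 7, 8} — 7 values for 7 variables — and 8 appears only in t_4's list, so t_4 = 8.
t_5 and t_8 share exactly the 2 values {3, 6}; by pigeonhole those values go to them, so strike 3, 6 from t_1, t_3, t_6.
So 4 goes to t_3.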